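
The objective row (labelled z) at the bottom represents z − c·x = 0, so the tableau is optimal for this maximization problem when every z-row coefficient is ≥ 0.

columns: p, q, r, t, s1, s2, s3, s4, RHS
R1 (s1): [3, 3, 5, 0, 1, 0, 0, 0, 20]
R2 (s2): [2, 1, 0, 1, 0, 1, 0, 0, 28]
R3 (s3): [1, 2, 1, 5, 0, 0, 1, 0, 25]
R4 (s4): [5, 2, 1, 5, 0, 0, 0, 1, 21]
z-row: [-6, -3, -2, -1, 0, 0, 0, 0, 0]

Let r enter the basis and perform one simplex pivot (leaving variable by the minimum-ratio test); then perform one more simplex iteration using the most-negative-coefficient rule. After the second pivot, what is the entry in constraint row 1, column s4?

Ratio test on column r — row 1: 20/5 = 4; row 2: entry 0 ≤ 0; row 3: 25/1 = 25; row 4: 21/1 = 21. Minimum is 4 at row 1 (s1 leaves); pivot element 5.
Divide row 1 by 5; eliminate column r from the other rows.
Second iteration: most negative z-row entry is -24/5 in column p, so p enters.
Ratio test on column p — row 1: 4/(3/5) = 20/3; row 2: 28/2 = 14; row 3: 21/(2/5) = 105/2; row 4: 17/(22/5) = 85/22. Minimum is 85/22 at row 4 (s4 leaves); pivot element 22/5.
Divide row 4 by 22/5; eliminate column p from the other rows.
After both pivots, the entry at constraint row 1, column s4 is -3/22.

-3/22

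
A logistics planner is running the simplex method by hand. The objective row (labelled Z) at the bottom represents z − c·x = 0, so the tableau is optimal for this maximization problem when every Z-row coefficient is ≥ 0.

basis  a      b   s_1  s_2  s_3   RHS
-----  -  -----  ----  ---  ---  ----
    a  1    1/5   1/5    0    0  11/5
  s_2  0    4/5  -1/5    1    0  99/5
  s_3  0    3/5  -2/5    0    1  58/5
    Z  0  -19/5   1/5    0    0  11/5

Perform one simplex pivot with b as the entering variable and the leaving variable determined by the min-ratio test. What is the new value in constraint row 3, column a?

-3

Ratio test on column b — row 1: (11/5)/(1/5) = 11; row 2: (99/5)/(4/5) = 99/4; row 3: (58/5)/(3/5) = 58/3. Minimum is 11 at row 1 (a leaves); pivot element 1/5.
Divide row 1 by 1/5; eliminate column b from the other rows.
Row 3 update in column a: 0 − (3/5)·5 = -3.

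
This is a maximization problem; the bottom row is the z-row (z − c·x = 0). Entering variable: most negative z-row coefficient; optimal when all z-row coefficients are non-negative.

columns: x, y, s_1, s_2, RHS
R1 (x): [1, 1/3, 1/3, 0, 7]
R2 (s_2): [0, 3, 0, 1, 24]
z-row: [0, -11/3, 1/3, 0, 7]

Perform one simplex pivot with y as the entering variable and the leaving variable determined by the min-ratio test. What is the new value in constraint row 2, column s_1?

0

Ratio test on column y — row 1: 7/(1/3) = 21; row 2: 24/3 = 8. Minimum is 8 at row 2 (s_2 leaves); pivot element 3.
Divide row 2 by 3; eliminate column y from the other rows.
In the new row 2, the s_1 entry is the old entry divided by the pivot: 0/3 = 0.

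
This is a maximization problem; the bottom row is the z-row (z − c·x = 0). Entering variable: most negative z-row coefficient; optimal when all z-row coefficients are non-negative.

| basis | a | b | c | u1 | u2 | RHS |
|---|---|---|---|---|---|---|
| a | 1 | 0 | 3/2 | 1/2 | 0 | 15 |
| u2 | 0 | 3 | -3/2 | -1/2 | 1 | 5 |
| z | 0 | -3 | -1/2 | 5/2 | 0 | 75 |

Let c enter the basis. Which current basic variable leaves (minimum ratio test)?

a

Column c entries and ratios — a: 15/(3/2) = 10; u2: -3/2 ≤ 0, skip.
Smallest ratio is 10 in the row of a, so a leaves.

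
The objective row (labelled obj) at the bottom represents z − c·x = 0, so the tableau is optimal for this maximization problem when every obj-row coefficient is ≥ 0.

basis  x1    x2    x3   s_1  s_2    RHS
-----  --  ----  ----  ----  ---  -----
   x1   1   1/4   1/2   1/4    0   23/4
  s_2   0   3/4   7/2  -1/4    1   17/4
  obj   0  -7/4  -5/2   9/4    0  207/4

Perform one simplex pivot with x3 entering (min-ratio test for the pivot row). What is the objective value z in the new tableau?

767/14

Ratio test on column x3 — row 1: (23/4)/(1/2) = 23/2; row 2: (17/4)/(7/2) = 17/14. Minimum is 17/14 at row 2 (s_2 leaves); pivot element 7/2.
Pivot on row 2; the obj-row RHS becomes 207/4 − (-5/2)·(17/14) = 767/14.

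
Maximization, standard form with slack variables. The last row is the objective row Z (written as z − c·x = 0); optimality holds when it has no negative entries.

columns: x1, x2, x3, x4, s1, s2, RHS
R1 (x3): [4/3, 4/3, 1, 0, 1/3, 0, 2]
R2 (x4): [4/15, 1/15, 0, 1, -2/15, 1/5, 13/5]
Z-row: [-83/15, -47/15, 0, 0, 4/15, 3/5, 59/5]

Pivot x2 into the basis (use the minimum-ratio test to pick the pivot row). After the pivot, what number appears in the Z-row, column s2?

3/5

Ratio test on column x2 — row 1: 2/(4/3) = 3/2; row 2: (13/5)/(1/15) = 39. Minimum is 3/2 at row 1 (x3 leaves); pivot element 4/3.
Divide row 1 by 4/3; eliminate column x2 from the other rows.
Z-row update in column s2: 3/5 − (-47/15)·0 = 3/5.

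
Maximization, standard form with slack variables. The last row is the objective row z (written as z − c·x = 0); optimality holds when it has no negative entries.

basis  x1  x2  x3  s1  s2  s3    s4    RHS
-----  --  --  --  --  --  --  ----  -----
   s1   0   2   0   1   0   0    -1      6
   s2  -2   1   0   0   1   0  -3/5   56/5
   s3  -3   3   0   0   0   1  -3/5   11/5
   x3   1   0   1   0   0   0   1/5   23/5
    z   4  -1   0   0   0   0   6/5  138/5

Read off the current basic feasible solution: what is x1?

x1 is not in the basis, so in the current basic feasible solution x1 = 0.

0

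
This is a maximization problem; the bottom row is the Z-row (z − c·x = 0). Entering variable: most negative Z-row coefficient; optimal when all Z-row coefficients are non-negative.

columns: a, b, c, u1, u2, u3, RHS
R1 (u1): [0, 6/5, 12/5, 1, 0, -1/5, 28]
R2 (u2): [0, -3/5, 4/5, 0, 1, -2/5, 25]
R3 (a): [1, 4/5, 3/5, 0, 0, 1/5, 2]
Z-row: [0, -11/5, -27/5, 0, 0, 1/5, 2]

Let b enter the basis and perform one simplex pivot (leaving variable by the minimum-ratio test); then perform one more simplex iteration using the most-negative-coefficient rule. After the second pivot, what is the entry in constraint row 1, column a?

Ratio test on column b — row 1: 28/(6/5) = 70/3; row 2: entry -3/5 ≤ 0; row 3: 2/(4/5) = 5/2. Minimum is 5/2 at row 3 (a leaves); pivot element 4/5.
Divide row 3 by 4/5; eliminate column b from the other rows.
Second iteration: most negative Z-row entry is -15/4 in column c, so c enters.
Ratio test on column c — row 1: 25/(3/2) = 50/3; row 2: (53/2)/(5/4) = 106/5; row 3: (5/2)/(3/4) = 10/3. Minimum is 10/3 at row 3 (b leaves); pivot element 3/4.
Divide row 3 by 3/4; eliminate column c from the other rows.
After both pivots, the entry at constraint row 1, column a is -4.

-4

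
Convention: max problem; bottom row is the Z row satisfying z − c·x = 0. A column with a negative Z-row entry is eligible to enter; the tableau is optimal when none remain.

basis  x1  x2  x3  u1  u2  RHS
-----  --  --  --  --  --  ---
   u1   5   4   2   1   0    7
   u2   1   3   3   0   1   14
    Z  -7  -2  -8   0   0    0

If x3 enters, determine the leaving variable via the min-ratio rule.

Column x3 entries and ratios — u1: 7/2 = 7/2; u2: 14/3 = 14/3.
Smallest ratio is 7/2 in the row of u1, so u1 leaves.

u1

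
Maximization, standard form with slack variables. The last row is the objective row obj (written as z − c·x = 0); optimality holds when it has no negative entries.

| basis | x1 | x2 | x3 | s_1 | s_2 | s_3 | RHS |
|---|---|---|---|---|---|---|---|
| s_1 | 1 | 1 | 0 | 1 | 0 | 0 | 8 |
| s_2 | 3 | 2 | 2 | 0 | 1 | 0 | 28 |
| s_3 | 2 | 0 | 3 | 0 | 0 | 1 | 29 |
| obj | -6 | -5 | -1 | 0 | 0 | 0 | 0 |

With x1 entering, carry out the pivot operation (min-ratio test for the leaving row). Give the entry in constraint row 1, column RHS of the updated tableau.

Ratio test on column x1 — row 1: 8/1 = 8; row 2: 28/3 = 28/3; row 3: 29/2 = 29/2. Minimum is 8 at row 1 (s_1 leaves); pivot element 1.
Divide row 1 by 1; eliminate column x1 from the other rows.
In the new row 1, the RHS entry is the old entry divided by the pivot: 8/1 = 8.

8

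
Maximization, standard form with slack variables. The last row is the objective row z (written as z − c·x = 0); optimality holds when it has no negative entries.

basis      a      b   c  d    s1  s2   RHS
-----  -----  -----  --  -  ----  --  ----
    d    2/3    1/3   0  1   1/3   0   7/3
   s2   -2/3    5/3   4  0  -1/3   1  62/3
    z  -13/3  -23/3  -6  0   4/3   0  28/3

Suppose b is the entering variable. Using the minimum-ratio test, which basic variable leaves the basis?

d

Column b entries and ratios — d: (7/3)/(1/3) = 7; s2: (62/3)/(5/3) = 62/5.
Smallest ratio is 7 in the row of d, so d leaves.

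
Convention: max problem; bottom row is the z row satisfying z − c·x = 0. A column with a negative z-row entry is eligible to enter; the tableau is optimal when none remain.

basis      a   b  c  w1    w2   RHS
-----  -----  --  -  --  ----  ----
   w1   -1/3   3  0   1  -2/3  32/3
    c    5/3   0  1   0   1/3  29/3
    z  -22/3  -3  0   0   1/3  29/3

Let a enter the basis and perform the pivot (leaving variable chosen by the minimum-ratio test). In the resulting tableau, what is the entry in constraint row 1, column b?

Ratio test on column a — row 1: entry -1/3 ≤ 0; row 2: (29/3)/(5/3) = 29/5. Minimum is 29/5 at row 2 (c leaves); pivot element 5/3.
Divide row 2 by 5/3; eliminate column a from the other rows.
Row 1 update in column b: 3 − (-1/3)·0 = 3.

3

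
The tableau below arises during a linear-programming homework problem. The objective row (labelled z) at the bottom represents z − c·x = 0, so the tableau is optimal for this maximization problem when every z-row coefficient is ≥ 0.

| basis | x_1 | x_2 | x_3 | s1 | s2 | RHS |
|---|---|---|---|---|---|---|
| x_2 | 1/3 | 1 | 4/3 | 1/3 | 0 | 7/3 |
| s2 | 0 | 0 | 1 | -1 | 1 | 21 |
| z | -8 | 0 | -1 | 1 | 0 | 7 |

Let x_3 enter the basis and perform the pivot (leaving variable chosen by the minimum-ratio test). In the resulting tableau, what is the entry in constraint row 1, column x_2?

Ratio test on column x_3 — row 1: (7/3)/(4/3) = 7/4; row 2: 21/1 = 21. Minimum is 7/4 at row 1 (x_2 leaves); pivot element 4/3.
Divide row 1 by 4/3; eliminate column x_3 from the other rows.
In the new row 1, the x_2 entry is the old entry divided by the pivot: 1/(4/3) = 3/4.

3/4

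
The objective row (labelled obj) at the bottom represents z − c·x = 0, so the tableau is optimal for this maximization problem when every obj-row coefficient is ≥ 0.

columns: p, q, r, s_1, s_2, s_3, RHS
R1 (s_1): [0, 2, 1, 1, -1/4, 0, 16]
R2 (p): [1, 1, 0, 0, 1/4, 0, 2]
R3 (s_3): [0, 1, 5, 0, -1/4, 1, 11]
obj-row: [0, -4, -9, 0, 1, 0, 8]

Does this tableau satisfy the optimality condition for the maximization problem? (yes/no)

The obj-row has a negative entry -9 in column r, so it is not optimal.

no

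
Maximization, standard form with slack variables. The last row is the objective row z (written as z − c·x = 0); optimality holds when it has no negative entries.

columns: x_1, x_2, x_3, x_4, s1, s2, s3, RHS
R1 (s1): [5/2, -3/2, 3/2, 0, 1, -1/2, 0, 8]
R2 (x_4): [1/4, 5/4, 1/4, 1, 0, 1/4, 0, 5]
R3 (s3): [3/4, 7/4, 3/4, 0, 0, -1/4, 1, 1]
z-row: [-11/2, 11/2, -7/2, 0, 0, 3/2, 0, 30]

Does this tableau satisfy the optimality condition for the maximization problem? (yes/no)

The z-row has a negative entry -11/2 in column x_1, so it is not optimal.

no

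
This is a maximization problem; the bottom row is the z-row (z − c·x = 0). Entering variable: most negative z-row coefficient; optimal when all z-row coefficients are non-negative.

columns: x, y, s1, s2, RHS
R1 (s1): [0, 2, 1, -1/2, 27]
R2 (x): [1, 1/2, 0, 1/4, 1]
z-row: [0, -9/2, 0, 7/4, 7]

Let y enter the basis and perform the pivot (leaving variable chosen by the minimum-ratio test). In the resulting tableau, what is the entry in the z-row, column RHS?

Ratio test on column y — row 1: 27/2 = 27/2; row 2: 1/(1/2) = 2. Minimum is 2 at row 2 (x leaves); pivot element 1/2.
Divide row 2 by 1/2; eliminate column y from the other rows.
z-row update in column RHS: 7 − (-9/2)·2 = 16.

16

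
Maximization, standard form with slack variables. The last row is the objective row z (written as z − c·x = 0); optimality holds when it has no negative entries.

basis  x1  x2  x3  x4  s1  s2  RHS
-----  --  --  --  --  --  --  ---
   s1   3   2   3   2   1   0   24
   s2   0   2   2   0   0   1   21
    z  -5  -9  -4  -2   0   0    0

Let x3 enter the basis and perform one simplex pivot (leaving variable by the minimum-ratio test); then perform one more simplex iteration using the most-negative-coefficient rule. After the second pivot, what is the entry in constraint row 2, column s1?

Ratio test on column x3 — row 1: 24/3 = 8; row 2: 21/2 = 21/2. Minimum is 8 at row 1 (s1 leaves); pivot element 3.
Divide row 1 by 3; eliminate column x3 from the other rows.
Second iteration: most negative z-row entry is -19/3 in column x2, so x2 enters.
Ratio test on column x2 — row 1: 8/(2/3) = 12; row 2: 5/(2/3) = 15/2. Minimum is 15/2 at row 2 (s2 leaves); pivot element 2/3.
Divide row 2 by 2/3; eliminate column x2 from the other rows.
After both pivots, the entry at constraint row 2, column s1 is -1.

-1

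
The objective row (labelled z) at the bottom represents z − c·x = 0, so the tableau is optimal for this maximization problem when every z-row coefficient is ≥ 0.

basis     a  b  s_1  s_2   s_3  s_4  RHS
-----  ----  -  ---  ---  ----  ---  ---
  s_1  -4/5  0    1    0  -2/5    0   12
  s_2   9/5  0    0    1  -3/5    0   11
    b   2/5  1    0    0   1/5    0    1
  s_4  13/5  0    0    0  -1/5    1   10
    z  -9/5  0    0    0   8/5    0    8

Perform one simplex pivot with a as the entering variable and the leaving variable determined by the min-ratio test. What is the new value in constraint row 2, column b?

Ratio test on column a — row 1: entry -4/5 ≤ 0; row 2: 11/(9/5) = 55/9; row 3: 1/(2/5) = 5/2; row 4: 10/(13/5) = 50/13. Minimum is 5/2 at row 3 (b leaves); pivot element 2/5.
Divide row 3 by 2/5; eliminate column a from the other rows.
Row 2 update in column b: 0 − (9/5)·(5/2) = -9/2.

-9/2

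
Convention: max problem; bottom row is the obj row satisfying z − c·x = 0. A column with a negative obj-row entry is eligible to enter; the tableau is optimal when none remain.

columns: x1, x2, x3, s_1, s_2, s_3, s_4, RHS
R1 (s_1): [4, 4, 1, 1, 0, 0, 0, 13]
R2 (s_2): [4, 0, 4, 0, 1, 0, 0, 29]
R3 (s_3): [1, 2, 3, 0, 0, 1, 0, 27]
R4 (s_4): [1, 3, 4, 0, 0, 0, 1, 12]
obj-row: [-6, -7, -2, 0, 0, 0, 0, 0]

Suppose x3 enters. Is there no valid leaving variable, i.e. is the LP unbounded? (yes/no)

no

Column x3 has positive entries in row(s) 1, 2, 3, 4, so the ratio test bounds it — not unbounded.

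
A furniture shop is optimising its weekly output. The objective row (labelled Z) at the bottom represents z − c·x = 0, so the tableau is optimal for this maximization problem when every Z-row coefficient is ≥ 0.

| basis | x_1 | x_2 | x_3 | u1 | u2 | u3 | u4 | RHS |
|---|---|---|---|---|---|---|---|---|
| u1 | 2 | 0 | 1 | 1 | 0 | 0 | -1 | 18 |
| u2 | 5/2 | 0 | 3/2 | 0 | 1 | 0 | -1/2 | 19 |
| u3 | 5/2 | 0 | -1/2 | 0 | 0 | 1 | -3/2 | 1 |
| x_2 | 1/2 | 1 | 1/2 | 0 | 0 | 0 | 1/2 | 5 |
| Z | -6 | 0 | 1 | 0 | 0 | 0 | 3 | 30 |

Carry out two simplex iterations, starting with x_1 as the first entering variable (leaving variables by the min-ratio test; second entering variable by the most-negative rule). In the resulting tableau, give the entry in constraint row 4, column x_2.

5/4

Ratio test on column x_1 — row 1: 18/2 = 9; row 2: 19/(5/2) = 38/5; row 3: 1/(5/2) = 2/5; row 4: 5/(1/2) = 10. Minimum is 2/5 at row 3 (u3 leaves); pivot element 5/2.
Divide row 3 by 5/2; eliminate column x_1 from the other rows.
Second iteration: most negative Z-row entry is -3/5 in column u4, so u4 enters.
Ratio test on column u4 — row 1: (86/5)/(1/5) = 86; row 2: 18/1 = 18; row 3: entry -3/5 ≤ 0; row 4: (24/5)/(4/5) = 6. Minimum is 6 at row 4 (x_2 leaves); pivot element 4/5.
Divide row 4 by 4/5; eliminate column u4 from the other rows.
After both pivots, the entry at constraint row 4, column x_2 is 5/4.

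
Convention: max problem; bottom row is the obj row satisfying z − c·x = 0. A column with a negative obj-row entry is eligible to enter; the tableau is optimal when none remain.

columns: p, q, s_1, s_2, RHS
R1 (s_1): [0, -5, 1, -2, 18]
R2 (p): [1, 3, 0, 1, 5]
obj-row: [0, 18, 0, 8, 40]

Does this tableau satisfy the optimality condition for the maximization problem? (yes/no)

yes

Every obj-row coefficient is ≥ 0, so the tableau is optimal.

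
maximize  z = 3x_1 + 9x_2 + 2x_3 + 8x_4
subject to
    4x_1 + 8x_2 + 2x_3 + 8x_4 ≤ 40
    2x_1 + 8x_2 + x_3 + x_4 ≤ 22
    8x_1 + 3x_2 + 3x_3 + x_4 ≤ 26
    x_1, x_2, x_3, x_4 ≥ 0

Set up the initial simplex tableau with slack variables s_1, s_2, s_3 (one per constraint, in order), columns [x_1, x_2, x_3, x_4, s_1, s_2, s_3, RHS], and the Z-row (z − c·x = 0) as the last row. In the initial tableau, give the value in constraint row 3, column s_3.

Slack s_3 belongs to constraint 3; its column is the unit vector e_3, so the entry in row 3 is 1.

1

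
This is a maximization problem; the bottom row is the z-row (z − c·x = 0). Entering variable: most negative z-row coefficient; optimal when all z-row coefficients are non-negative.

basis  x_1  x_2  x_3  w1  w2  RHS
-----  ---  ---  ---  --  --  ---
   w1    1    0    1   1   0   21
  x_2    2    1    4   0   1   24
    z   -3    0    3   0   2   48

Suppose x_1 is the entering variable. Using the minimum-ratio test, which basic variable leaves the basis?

Column x_1 entries and ratios — w1: 21/1 = 21; x_2: 24/2 = 12.
Smallest ratio is 12 in the row of x_2, so x_2 leaves.

x_2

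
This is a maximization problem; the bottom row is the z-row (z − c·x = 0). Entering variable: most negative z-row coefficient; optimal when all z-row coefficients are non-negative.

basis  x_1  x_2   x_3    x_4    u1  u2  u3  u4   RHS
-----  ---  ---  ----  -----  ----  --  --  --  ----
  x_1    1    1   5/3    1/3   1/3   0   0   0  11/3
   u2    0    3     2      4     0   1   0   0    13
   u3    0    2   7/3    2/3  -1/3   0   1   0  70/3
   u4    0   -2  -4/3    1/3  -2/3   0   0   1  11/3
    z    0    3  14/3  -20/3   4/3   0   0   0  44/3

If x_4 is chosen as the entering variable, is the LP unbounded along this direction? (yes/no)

no

Column x_4 has positive entries in row(s) 1, 2, 3, 4, so the ratio test bounds it — not unbounded.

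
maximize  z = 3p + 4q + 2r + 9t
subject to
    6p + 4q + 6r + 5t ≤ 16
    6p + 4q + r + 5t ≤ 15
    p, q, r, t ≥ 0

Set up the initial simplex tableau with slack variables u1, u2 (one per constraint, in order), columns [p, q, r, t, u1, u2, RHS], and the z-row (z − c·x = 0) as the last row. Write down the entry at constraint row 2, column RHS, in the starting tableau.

15

The RHS of constraint 2 is b_2 = 15.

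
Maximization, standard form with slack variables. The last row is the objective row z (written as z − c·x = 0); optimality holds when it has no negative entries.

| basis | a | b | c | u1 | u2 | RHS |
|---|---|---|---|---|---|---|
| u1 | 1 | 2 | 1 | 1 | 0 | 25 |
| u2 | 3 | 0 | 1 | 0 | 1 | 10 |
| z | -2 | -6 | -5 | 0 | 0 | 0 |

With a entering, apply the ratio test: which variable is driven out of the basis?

Column a entries and ratios — u1: 25/1 = 25; u2: 10/3 = 10/3.
Smallest ratio is 10/3 in the row of u2, so u2 leaves.

u2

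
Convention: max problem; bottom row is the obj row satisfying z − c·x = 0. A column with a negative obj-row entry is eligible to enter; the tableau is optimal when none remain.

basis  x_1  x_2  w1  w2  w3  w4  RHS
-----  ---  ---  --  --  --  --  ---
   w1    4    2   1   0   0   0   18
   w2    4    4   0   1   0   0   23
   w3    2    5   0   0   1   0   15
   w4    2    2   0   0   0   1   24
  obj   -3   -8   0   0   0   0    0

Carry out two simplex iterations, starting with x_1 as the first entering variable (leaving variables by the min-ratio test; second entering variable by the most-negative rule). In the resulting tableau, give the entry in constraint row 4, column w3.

Ratio test on column x_1 — row 1: 18/4 = 9/2; row 2: 23/4 = 23/4; row 3: 15/2 = 15/2; row 4: 24/2 = 12. Minimum is 9/2 at row 1 (w1 leaves); pivot element 4.
Divide row 1 by 4; eliminate column x_1 from the other rows.
Second iteration: most negative obj-row entry is -13/2 in column x_2, so x_2 enters.
Ratio test on column x_2 — row 1: (9/2)/(1/2) = 9; row 2: 5/2 = 5/2; row 3: 6/4 = 3/2; row 4: 15/1 = 15. Minimum is 3/2 at row 3 (w3 leaves); pivot element 4.
Divide row 3 by 4; eliminate column x_2 from the other rows.
After both pivots, the entry at constraint row 4, column w3 is -1/4.

-1/4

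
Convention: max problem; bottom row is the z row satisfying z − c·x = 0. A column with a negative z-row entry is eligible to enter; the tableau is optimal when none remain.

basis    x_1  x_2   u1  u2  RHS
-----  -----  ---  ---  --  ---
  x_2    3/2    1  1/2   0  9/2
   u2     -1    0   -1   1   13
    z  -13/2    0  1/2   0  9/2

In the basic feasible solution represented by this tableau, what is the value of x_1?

x_1 is not in the basis, so in the current basic feasible solution x_1 = 0.

0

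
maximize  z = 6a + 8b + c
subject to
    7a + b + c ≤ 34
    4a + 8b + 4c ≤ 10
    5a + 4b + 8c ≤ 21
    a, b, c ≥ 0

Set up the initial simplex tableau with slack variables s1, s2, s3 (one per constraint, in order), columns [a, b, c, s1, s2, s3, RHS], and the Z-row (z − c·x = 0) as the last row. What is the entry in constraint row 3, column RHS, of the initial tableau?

The RHS of constraint 3 is b_3 = 21.

21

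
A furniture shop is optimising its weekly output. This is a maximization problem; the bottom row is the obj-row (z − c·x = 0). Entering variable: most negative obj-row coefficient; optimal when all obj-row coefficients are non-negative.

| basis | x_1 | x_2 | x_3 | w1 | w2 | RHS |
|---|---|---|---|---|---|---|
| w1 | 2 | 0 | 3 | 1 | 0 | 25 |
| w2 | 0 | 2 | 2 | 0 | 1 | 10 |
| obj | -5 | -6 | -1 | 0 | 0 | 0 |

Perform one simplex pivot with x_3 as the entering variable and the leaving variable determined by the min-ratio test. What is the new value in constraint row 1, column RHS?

Ratio test on column x_3 — row 1: 25/3 = 25/3; row 2: 10/2 = 5. Minimum is 5 at row 2 (w2 leaves); pivot element 2.
Divide row 2 by 2; eliminate column x_3 from the other rows.
Row 1 update in column RHS: 25 − 3·5 = 10.

10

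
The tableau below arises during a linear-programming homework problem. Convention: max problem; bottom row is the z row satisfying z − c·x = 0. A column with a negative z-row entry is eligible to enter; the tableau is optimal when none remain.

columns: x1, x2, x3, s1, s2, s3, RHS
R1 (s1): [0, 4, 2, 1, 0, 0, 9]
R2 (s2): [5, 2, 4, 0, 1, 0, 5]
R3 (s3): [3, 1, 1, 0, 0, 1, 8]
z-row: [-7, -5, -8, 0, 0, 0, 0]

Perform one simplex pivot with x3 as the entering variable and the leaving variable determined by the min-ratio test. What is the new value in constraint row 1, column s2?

-1/2

Ratio test on column x3 — row 1: 9/2 = 9/2; row 2: 5/4 = 5/4; row 3: 8/1 = 8. Minimum is 5/4 at row 2 (s2 leaves); pivot element 4.
Divide row 2 by 4; eliminate column x3 from the other rows.
Row 1 update in column s2: 0 − 2·(1/4) = -1/2.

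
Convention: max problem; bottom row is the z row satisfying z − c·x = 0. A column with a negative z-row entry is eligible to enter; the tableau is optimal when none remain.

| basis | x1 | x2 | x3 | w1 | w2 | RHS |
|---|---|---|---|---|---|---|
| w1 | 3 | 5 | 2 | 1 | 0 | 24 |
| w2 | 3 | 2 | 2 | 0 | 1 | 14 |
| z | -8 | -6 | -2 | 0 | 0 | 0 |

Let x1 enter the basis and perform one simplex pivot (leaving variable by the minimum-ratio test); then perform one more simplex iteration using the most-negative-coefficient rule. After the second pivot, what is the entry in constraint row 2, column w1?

Ratio test on column x1 — row 1: 24/3 = 8; row 2: 14/3 = 14/3. Minimum is 14/3 at row 2 (w2 leaves); pivot element 3.
Divide row 2 by 3; eliminate column x1 from the other rows.
Second iteration: most negative z-row entry is -2/3 in column x2, so x2 enters.
Ratio test on column x2 — row 1: 10/3 = 10/3; row 2: (14/3)/(2/3) = 7. Minimum is 10/3 at row 1 (w1 leaves); pivot element 3.
Divide row 1 by 3; eliminate column x2 from the other rows.
After both pivots, the entry at constraint row 2, column w1 is -2/9.

-2/9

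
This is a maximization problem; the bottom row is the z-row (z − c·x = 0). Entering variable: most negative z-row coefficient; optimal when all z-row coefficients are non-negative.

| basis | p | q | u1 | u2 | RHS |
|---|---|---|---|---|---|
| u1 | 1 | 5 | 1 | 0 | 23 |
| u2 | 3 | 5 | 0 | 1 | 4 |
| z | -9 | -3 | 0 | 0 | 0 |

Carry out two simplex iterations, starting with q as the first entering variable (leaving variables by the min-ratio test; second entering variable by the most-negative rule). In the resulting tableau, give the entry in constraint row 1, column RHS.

65/3

Ratio test on column q — row 1: 23/5 = 23/5; row 2: 4/5 = 4/5. Minimum is 4/5 at row 2 (u2 leaves); pivot element 5.
Divide row 2 by 5; eliminate column q from the other rows.
Second iteration: most negative z-row entry is -36/5 in column p, so p enters.
Ratio test on column p — row 1: entry -2 ≤ 0; row 2: (4/5)/(3/5) = 4/3. Minimum is 4/3 at row 2 (q leaves); pivot element 3/5.
Divide row 2 by 3/5; eliminate column p from the other rows.
After both pivots, the entry at constraint row 1, column RHS is 65/3.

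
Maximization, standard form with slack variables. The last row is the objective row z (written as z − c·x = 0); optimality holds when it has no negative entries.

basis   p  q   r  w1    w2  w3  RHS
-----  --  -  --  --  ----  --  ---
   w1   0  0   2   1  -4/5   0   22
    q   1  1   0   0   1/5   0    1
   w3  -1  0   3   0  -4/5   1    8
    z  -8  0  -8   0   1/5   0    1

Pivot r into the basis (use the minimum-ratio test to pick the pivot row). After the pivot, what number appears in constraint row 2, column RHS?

Ratio test on column r — row 1: 22/2 = 11; row 2: entry 0 ≤ 0; row 3: 8/3 = 8/3. Minimum is 8/3 at row 3 (w3 leaves); pivot element 3.
Divide row 3 by 3; eliminate column r from the other rows.
Row 2 update in column RHS: 1 − 0·(8/3) = 1.

1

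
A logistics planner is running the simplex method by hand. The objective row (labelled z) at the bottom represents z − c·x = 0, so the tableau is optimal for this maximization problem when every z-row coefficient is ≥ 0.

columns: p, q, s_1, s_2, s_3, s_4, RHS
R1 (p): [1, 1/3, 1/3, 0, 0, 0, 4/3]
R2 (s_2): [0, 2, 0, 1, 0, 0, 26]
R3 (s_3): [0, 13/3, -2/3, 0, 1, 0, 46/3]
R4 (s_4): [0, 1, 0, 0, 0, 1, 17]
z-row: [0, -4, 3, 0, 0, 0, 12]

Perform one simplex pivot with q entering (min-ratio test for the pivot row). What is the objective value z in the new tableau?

Ratio test on column q — row 1: (4/3)/(1/3) = 4; row 2: 26/2 = 13; row 3: (46/3)/(13/3) = 46/13; row 4: 17/1 = 17. Minimum is 46/13 at row 3 (s_3 leaves); pivot element 13/3.
Pivot on row 3; the z-row RHS becomes 12 − (-4)·(46/13) = 340/13.

340/13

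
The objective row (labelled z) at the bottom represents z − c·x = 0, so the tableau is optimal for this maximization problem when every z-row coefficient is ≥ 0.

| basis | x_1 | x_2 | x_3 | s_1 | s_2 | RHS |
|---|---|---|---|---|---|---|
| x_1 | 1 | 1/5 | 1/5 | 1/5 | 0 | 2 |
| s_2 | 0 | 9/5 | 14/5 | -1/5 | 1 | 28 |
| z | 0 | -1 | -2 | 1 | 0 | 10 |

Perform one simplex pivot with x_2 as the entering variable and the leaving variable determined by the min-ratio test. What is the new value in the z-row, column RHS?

20

Ratio test on column x_2 — row 1: 2/(1/5) = 10; row 2: 28/(9/5) = 140/9. Minimum is 10 at row 1 (x_1 leaves); pivot element 1/5.
Divide row 1 by 1/5; eliminate column x_2 from the other rows.
z-row update in column RHS: 10 − (-1)·10 = 20.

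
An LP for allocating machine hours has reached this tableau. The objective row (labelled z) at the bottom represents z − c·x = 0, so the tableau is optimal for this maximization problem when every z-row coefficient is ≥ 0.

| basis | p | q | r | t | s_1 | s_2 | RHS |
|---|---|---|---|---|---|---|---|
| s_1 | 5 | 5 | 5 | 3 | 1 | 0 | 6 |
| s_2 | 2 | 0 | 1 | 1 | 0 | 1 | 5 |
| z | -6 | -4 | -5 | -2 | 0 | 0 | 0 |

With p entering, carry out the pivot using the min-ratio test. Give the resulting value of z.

36/5

Ratio test on column p — row 1: 6/5 = 6/5; row 2: 5/2 = 5/2. Minimum is 6/5 at row 1 (s_1 leaves); pivot element 5.
Pivot on row 1; the z-row RHS becomes 0 − (-6)·(6/5) = 36/5.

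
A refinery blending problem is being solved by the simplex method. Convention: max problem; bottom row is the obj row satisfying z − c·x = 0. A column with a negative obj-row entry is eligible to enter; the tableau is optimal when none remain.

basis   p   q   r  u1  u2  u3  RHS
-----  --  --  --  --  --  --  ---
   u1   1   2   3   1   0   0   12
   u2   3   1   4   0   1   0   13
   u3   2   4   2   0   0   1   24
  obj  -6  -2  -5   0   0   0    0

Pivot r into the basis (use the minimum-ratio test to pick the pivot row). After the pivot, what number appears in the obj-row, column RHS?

Ratio test on column r — row 1: 12/3 = 4; row 2: 13/4 = 13/4; row 3: 24/2 = 12. Minimum is 13/4 at row 2 (u2 leaves); pivot element 4.
Divide row 2 by 4; eliminate column r from the other rows.
obj-row update in column RHS: 0 − (-5)·(13/4) = 65/4.

65/4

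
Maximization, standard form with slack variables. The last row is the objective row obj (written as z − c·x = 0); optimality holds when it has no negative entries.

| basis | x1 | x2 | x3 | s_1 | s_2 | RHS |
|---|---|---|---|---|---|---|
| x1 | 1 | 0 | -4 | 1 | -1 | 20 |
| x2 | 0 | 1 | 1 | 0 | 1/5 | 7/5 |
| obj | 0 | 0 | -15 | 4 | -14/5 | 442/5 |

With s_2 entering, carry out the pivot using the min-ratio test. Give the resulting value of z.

108

Ratio test on column s_2 — row 1: entry -1 ≤ 0; row 2: (7/5)/(1/5) = 7. Minimum is 7 at row 2 (x2 leaves); pivot element 1/5.
Pivot on row 2; the obj-row RHS becomes 442/5 − (-14/5)·7 = 108.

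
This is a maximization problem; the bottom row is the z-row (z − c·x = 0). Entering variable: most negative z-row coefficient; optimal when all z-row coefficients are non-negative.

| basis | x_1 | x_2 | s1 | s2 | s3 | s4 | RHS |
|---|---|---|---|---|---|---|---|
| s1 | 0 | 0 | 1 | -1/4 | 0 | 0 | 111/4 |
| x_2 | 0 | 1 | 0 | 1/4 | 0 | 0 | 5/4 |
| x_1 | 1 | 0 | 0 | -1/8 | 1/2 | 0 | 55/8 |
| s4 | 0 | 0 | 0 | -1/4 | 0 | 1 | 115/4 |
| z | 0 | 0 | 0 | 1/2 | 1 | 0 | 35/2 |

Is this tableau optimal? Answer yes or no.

yes

Every z-row coefficient is ≥ 0, so the tableau is optimal.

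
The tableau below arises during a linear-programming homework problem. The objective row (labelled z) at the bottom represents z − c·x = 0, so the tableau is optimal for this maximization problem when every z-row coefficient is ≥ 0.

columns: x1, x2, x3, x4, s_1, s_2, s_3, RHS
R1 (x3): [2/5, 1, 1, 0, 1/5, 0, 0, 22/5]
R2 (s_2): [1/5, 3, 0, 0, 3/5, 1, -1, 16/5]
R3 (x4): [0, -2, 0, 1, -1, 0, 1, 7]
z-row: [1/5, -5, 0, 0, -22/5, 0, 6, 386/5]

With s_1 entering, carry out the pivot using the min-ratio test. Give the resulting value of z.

Ratio test on column s_1 — row 1: (22/5)/(1/5) = 22; row 2: (16/5)/(3/5) = 16/3; row 3: entry -1 ≤ 0. Minimum is 16/3 at row 2 (s_2 leaves); pivot element 3/5.
Pivot on row 2; the z-row RHS becomes 386/5 − (-22/5)·(16/3) = 302/3.

302/3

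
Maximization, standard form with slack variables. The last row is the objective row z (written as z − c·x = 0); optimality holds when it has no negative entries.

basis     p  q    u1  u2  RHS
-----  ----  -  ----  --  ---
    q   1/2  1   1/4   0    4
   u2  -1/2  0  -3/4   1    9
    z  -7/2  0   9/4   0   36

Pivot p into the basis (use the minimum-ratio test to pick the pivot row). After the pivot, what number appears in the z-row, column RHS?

Ratio test on column p — row 1: 4/(1/2) = 8; row 2: entry -1/2 ≤ 0. Minimum is 8 at row 1 (q leaves); pivot element 1/2.
Divide row 1 by 1/2; eliminate column p from the other rows.
z-row update in column RHS: 36 − (-7/2)·8 = 64.

64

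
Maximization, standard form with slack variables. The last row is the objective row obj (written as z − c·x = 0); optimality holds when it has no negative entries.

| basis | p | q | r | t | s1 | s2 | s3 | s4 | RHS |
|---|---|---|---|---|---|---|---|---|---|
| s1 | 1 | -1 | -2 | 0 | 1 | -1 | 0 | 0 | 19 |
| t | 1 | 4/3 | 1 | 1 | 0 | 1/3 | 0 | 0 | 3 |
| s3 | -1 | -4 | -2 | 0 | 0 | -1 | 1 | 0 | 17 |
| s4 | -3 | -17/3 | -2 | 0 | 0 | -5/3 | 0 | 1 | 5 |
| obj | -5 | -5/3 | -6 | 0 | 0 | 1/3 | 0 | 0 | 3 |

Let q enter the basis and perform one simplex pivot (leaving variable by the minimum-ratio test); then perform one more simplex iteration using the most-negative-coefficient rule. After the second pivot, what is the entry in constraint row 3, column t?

Ratio test on column q — row 1: entry -1 ≤ 0; row 2: 3/(4/3) = 9/4; row 3: entry -4 ≤ 0; row 4: entry -17/3 ≤ 0. Minimum is 9/4 at row 2 (t leaves); pivot element 4/3.
Divide row 2 by 4/3; eliminate column q from the other rows.
Second iteration: most negative obj-row entry is -19/4 in column r, so r enters.
Ratio test on column r — row 1: entry -5/4 ≤ 0; row 2: (9/4)/(3/4) = 3; row 3: 26/1 = 26; row 4: (71/4)/(9/4) = 71/9. Minimum is 3 at row 2 (q leaves); pivot element 3/4.
Divide row 2 by 3/4; eliminate column r from the other rows.
After both pivots, the entry at constraint row 3, column t is 2.

2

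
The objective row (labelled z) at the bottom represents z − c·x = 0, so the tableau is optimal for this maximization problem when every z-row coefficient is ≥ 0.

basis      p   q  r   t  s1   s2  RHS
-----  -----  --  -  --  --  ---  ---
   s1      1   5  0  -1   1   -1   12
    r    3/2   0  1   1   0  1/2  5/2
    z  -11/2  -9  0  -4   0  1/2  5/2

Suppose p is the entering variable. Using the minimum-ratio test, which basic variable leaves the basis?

Column p entries and ratios — s1: 12/1 = 12; r: (5/2)/(3/2) = 5/3.
Smallest ratio is 5/3 in the row of r, so r leaves.

r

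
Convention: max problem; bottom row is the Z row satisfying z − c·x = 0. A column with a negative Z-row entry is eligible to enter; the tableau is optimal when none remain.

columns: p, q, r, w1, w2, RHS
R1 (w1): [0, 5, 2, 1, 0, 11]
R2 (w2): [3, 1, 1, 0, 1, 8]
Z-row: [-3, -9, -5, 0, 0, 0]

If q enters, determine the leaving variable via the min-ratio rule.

w1

Column q entries and ratios — w1: 11/5 = 11/5; w2: 8/1 = 8.
Smallest ratio is 11/5 in the row of w1, so w1 leaves.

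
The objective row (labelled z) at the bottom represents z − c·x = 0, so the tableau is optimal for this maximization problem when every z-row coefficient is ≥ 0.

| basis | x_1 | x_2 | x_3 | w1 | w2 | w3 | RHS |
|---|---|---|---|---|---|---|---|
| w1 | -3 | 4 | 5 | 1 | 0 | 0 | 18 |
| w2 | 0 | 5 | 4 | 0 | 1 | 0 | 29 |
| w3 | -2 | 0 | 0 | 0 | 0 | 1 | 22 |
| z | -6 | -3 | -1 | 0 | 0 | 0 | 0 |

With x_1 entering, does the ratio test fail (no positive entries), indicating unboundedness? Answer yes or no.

Every constraint-row entry in column x_1 is ≤ 0, so increasing x_1 is unbounded.

yes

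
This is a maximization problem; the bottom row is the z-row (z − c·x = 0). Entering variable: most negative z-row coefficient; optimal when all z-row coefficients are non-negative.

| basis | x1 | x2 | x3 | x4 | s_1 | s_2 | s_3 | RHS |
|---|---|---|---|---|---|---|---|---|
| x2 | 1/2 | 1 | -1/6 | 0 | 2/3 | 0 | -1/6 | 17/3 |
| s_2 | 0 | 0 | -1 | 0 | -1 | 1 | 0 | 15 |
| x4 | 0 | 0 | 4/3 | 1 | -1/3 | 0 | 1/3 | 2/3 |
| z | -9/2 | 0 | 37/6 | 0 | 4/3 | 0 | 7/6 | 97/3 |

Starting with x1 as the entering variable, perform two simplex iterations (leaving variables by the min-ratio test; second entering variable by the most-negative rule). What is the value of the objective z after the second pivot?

84

Ratio test on column x1 — row 1: (17/3)/(1/2) = 34/3; row 2: entry 0 ≤ 0; row 3: entry 0 ≤ 0. Minimum is 34/3 at row 1 (x2 leaves); pivot element 1/2.
Pivot on row 1; the z-row RHS becomes 97/3 − (-9/2)·(34/3) = 250/3.
Next entering variable (most negative z-row entry -1/3): s_3.
Ratio test on column s_3 — row 1: entry -1/3 ≤ 0; row 2: entry 0 ≤ 0; row 3: (2/3)/(1/3) = 2. Minimum is 2 at row 3 (x4 leaves); pivot element 1/3.
After the second pivot the z-row RHS is 250/3 − (-1/3)·2 = 84.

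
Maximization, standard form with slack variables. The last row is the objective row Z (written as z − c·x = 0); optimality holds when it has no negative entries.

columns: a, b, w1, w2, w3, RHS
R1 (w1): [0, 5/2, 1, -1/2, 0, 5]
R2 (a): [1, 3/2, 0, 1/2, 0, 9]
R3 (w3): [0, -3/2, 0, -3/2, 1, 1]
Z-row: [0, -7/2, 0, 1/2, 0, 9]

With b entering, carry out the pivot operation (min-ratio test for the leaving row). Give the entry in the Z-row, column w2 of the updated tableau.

-1/5

Ratio test on column b — row 1: 5/(5/2) = 2; row 2: 9/(3/2) = 6; row 3: entry -3/2 ≤ 0. Minimum is 2 at row 1 (w1 leaves); pivot element 5/2.
Divide row 1 by 5/2; eliminate column b from the other rows.
Z-row update in column w2: 1/2 − (-7/2)·(-1/5) = -1/5.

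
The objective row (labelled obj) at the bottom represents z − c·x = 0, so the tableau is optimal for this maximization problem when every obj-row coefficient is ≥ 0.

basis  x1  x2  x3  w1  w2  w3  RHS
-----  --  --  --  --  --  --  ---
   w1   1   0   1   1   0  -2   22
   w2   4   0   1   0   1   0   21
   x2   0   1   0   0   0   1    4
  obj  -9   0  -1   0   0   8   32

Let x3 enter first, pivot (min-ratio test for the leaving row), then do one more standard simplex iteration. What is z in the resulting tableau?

317/4

Ratio test on column x3 — row 1: 22/1 = 22; row 2: 21/1 = 21; row 3: entry 0 ≤ 0. Minimum is 21 at row 2 (w2 leaves); pivot element 1.
Pivot on row 2; the obj-row RHS becomes 32 − (-1)·21 = 53.
Next entering variable (most negative obj-row entry -5): x1.
Ratio test on column x1 — row 1: entry -3 ≤ 0; row 2: 21/4 = 21/4; row 3: entry 0 ≤ 0. Minimum is 21/4 at row 2 (x3 leaves); pivot element 4.
After the second pivot the obj-row RHS is 53 − (-5)·(21/4) = 317/4.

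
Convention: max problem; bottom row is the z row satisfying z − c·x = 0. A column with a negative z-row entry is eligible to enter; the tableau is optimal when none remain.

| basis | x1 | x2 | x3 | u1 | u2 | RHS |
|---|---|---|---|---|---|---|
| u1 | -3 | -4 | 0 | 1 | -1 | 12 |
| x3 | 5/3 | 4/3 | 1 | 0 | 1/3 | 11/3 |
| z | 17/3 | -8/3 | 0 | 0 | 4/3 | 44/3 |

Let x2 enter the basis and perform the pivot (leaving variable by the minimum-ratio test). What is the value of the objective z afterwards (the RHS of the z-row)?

22

Ratio test on column x2 — row 1: entry -4 ≤ 0; row 2: (11/3)/(4/3) = 11/4. Minimum is 11/4 at row 2 (x3 leaves); pivot element 4/3.
Pivot on row 2; the z-row RHS becomes 44/3 − (-8/3)·(11/4) = 22.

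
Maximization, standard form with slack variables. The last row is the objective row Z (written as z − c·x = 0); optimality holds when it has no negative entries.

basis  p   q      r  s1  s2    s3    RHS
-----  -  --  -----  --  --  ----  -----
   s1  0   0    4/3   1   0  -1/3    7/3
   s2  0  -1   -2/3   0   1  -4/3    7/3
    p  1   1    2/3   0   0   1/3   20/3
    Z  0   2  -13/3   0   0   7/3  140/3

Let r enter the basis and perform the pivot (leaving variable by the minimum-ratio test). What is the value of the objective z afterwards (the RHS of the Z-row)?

217/4

Ratio test on column r — row 1: (7/3)/(4/3) = 7/4; row 2: entry -2/3 ≤ 0; row 3: (20/3)/(2/3) = 10. Minimum is 7/4 at row 1 (s1 leaves); pivot element 4/3.
Pivot on row 1; the Z-row RHS becomes 140/3 − (-13/3)·(7/4) = 217/4.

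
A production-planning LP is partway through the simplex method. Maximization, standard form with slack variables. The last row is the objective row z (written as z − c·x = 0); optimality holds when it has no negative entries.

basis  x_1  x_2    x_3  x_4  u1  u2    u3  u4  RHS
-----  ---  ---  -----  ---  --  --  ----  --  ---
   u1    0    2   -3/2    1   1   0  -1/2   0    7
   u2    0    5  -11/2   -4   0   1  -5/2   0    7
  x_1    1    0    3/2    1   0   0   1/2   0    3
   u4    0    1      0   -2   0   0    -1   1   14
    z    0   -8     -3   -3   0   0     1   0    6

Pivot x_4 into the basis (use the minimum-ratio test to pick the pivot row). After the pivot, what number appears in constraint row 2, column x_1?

Ratio test on column x_4 — row 1: 7/1 = 7; row 2: entry -4 ≤ 0; row 3: 3/1 = 3; row 4: entry -2 ≤ 0. Minimum is 3 at row 3 (x_1 leaves); pivot element 1.
Divide row 3 by 1; eliminate column x_4 from the other rows.
Row 2 update in column x_1: 0 − (-4)·1 = 4.

4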